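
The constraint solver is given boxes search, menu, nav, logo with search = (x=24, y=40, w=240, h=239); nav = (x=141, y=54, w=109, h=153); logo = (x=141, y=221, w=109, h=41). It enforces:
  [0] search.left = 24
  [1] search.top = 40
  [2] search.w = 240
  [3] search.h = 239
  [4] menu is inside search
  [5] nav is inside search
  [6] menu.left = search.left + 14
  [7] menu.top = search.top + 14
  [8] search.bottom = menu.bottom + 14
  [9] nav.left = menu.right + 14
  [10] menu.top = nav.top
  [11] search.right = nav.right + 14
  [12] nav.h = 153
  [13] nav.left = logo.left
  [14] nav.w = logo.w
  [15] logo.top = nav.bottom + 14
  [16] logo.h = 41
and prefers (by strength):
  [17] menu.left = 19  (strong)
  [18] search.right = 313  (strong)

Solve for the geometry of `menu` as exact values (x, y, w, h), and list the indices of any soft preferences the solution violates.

menu = (x=38, y=54, w=89, h=211)
violated soft preferences: 17, 18

1. menu.x = 38  [menu.left = search.left + 14]
2. menu.y = 54  [menu.top = search.top + 14]
3. menu.h = 211  [search.bottom = menu.bottom + 14]
4. menu.w = 89  [nav.left = menu.right + 14]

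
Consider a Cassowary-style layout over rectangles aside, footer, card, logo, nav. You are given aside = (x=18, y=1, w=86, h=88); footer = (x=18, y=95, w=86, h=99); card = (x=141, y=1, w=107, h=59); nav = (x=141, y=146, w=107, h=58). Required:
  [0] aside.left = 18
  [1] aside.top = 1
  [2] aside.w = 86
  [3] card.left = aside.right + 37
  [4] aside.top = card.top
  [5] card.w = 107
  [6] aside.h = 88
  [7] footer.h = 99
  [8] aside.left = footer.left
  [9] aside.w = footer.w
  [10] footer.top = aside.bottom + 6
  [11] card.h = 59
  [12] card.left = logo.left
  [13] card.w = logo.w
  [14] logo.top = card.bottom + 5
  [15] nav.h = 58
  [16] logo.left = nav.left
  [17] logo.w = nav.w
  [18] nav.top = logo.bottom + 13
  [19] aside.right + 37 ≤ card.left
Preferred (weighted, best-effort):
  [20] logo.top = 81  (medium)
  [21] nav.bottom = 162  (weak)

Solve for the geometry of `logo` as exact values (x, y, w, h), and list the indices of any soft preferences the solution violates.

1. logo.x = 141  [card.left = logo.left]
2. logo.w = 107  [card.w = logo.w]
3. logo.y = 65  [logo.top = card.bottom + 5]
4. logo.h = 68  [nav.top = logo.bottom + 13]

logo = (x=141, y=65, w=107, h=68)
violated soft preferences: 20, 21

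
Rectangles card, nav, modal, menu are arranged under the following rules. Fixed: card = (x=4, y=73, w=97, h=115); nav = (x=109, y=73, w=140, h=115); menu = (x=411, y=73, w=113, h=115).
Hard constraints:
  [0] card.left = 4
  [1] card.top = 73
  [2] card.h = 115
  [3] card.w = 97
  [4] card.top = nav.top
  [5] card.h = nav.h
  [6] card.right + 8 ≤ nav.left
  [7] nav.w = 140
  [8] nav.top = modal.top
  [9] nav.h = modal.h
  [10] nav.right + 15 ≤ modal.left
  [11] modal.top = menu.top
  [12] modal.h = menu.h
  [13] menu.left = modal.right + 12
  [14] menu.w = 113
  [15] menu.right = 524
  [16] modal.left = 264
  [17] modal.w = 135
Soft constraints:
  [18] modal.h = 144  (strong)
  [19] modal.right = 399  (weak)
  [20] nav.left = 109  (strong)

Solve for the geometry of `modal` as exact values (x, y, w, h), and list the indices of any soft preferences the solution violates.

1. modal.y = 73  [nav.top = modal.top]
2. modal.h = 115  [nav.h = modal.h]
3. modal.x = 264  [modal.left = 264]
4. modal.w = 135  [modal.w = 135]

modal = (x=264, y=73, w=135, h=115)
violated soft preferences: 18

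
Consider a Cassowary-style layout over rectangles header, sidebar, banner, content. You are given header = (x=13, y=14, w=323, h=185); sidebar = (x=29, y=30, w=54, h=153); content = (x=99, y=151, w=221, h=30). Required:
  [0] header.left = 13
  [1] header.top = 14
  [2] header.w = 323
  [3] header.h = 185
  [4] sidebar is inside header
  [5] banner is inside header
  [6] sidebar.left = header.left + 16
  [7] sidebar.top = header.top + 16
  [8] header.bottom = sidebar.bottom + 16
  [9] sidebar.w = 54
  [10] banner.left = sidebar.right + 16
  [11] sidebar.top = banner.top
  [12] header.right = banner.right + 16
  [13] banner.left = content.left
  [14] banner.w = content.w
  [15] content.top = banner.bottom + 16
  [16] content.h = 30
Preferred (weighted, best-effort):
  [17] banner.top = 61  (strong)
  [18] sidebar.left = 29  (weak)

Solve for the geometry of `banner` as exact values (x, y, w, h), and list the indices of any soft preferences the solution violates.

banner = (x=99, y=30, w=221, h=105)
violated soft preferences: 17

1. banner.x = 99  [banner.left = sidebar.right + 16]
2. banner.y = 30  [sidebar.top = banner.top]
3. banner.w = 221  [header.right = banner.right + 16]
4. banner.h = 105  [content.top = banner.bottom + 16]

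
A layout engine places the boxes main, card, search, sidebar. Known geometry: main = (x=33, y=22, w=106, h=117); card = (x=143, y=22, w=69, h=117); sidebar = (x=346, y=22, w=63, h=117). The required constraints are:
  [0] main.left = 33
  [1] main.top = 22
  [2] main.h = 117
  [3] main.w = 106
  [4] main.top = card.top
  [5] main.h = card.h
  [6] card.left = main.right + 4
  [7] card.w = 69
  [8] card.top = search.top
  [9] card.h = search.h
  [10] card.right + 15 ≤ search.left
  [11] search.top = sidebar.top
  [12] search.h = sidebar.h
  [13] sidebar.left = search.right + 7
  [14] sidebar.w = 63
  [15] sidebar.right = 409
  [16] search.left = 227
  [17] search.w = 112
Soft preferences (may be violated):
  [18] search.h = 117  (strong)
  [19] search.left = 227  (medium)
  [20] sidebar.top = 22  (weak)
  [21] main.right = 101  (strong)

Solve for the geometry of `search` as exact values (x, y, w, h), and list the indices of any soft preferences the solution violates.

1. search.y = 22  [card.top = search.top]
2. search.h = 117  [card.h = search.h]
3. search.x = 227  [search.left = 227]
4. search.w = 112  [search.w = 112]

search = (x=227, y=22, w=112, h=117)
violated soft preferences: 21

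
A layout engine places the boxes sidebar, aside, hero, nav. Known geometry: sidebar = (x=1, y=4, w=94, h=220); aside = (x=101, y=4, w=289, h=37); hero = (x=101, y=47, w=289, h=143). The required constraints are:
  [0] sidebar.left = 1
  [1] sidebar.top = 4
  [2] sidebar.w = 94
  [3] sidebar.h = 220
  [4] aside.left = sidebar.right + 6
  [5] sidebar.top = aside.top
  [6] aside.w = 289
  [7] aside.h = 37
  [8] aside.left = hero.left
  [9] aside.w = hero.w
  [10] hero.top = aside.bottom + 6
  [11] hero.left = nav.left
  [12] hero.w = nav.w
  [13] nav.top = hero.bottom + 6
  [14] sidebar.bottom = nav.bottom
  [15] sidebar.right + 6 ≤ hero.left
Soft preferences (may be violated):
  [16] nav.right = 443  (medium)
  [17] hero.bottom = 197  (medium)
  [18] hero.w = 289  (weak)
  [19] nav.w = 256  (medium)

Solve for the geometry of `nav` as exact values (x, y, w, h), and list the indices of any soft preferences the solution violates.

1. nav.x = 101  [hero.left = nav.left]
2. nav.w = 289  [hero.w = nav.w]
3. nav.y = 196  [nav.top = hero.bottom + 6]
4. nav.h = 28  [sidebar.bottom = nav.bottom]

nav = (x=101, y=196, w=289, h=28)
violated soft preferences: 16, 17, 19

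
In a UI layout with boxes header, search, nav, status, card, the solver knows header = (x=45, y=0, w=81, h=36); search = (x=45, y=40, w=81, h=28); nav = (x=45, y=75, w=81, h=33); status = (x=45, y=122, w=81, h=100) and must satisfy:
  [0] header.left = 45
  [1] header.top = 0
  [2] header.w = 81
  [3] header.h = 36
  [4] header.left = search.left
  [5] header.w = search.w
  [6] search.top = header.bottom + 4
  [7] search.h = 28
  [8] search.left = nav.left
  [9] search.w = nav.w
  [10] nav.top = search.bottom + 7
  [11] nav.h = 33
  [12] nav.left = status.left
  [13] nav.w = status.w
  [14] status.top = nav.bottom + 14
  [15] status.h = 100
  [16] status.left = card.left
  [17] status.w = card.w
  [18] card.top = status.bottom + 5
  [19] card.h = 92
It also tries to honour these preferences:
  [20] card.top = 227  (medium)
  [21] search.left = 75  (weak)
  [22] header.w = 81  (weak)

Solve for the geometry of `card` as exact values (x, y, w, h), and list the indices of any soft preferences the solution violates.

1. card.x = 45  [status.left = card.left]
2. card.w = 81  [status.w = card.w]
3. card.y = 227  [card.top = status.bottom + 5]
4. card.h = 92  [card.h = 92]

card = (x=45, y=227, w=81, h=92)
violated soft preferences: 21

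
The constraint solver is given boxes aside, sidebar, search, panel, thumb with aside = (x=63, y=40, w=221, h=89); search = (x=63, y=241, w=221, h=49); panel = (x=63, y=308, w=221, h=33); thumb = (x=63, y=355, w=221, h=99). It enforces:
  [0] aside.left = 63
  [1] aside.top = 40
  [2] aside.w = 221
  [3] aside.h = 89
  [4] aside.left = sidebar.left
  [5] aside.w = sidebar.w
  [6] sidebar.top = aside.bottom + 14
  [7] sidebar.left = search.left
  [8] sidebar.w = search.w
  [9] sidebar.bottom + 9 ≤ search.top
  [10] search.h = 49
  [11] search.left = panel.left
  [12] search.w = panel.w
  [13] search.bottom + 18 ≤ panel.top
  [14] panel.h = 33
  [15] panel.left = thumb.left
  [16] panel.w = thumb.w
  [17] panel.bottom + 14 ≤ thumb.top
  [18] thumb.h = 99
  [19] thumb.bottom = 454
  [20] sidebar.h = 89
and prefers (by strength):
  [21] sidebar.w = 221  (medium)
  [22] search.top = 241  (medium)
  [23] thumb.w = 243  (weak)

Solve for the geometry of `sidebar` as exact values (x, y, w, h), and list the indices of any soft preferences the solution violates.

1. sidebar.x = 63  [aside.left = sidebar.left]
2. sidebar.w = 221  [aside.w = sidebar.w]
3. sidebar.y = 143  [sidebar.top = aside.bottom + 14]
4. sidebar.h = 89  [sidebar.h = 89]

sidebar = (x=63, y=143, w=221, h=89)
violated soft preferences: 23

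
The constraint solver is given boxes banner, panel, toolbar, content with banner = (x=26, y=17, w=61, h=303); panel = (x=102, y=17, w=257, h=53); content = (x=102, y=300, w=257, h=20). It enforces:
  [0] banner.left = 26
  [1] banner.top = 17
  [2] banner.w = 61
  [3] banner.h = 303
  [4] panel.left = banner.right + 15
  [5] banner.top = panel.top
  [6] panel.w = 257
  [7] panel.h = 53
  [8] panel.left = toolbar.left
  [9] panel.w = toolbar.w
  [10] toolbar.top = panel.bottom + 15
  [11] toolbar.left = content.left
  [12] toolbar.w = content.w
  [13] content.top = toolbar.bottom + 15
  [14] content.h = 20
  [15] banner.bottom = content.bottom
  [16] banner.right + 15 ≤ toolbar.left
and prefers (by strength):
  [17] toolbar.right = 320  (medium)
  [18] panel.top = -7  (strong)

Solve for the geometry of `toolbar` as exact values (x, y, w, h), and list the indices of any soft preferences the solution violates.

toolbar = (x=102, y=85, w=257, h=200)
violated soft preferences: 17, 18

1. toolbar.x = 102  [panel.left = toolbar.left]
2. toolbar.w = 257  [panel.w = toolbar.w]
3. toolbar.y = 85  [toolbar.top = panel.bottom + 15]
4. toolbar.h = 200  [content.top = toolbar.bottom + 15]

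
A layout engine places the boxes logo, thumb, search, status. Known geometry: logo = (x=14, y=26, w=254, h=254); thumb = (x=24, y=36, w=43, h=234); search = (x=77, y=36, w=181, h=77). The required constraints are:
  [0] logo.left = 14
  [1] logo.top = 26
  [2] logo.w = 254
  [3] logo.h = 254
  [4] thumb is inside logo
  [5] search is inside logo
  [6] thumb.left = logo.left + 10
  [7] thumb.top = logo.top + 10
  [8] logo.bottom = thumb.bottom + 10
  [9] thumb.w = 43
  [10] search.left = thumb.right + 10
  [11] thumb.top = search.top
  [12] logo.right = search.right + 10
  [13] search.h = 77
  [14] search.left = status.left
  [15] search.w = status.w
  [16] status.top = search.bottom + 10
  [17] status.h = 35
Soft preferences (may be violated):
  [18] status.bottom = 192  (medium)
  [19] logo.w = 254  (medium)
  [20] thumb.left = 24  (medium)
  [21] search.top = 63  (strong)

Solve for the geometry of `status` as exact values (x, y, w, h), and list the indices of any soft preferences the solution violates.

status = (x=77, y=123, w=181, h=35)
violated soft preferences: 18, 21

1. status.x = 77  [search.left = status.left]
2. status.w = 181  [search.w = status.w]
3. status.y = 123  [status.top = search.bottom + 10]
4. status.h = 35  [status.h = 35]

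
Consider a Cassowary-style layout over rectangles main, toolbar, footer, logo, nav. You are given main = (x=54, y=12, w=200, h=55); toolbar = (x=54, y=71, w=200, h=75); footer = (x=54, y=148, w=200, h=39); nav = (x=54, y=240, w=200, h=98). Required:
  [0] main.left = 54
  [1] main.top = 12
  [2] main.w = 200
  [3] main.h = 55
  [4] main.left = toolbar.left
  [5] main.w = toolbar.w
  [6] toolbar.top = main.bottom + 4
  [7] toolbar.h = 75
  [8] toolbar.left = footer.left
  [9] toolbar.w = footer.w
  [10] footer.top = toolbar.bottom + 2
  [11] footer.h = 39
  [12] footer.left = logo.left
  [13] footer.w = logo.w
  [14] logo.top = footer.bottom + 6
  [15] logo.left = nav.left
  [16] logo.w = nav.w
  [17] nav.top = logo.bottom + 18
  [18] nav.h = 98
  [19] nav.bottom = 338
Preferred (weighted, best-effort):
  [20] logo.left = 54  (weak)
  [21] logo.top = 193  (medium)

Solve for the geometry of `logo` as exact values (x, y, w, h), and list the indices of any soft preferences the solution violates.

logo = (x=54, y=193, w=200, h=29)
violated soft preferences: none

1. logo.x = 54  [footer.left = logo.left]
2. logo.w = 200  [footer.w = logo.w]
3. logo.y = 193  [logo.top = footer.bottom + 6]
4. logo.h = 29  [nav.top = logo.bottom + 18]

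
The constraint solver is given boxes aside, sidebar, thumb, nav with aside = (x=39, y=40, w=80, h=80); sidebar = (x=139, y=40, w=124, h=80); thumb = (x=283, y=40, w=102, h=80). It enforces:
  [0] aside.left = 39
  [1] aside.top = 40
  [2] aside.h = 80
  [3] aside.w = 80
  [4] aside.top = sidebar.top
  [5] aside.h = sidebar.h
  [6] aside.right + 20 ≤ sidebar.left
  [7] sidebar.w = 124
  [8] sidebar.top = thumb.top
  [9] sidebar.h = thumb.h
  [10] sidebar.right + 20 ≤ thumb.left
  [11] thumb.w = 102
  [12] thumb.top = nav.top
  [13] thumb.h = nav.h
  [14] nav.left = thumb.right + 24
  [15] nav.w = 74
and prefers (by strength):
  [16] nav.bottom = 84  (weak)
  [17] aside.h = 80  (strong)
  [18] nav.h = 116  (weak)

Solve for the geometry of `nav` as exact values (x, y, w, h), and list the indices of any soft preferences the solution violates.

1. nav.y = 40  [thumb.top = nav.top]
2. nav.h = 80  [thumb.h = nav.h]
3. nav.x = 409  [nav.left = thumb.right + 24]
4. nav.w = 74  [nav.w = 74]

nav = (x=409, y=40, w=74, h=80)
violated soft preferences: 16, 18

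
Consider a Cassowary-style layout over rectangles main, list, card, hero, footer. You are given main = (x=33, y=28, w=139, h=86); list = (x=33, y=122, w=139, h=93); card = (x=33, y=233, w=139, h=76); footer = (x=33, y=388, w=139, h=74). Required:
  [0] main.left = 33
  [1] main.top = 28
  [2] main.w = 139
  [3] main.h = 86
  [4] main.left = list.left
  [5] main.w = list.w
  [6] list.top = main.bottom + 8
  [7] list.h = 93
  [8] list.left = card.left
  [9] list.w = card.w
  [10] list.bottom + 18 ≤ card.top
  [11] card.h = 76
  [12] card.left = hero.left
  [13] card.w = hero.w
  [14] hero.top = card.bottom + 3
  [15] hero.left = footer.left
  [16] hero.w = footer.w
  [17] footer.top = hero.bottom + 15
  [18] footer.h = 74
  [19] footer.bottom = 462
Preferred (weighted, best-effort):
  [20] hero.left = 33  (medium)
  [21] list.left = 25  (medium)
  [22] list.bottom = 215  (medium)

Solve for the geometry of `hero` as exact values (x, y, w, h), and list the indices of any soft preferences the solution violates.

1. hero.x = 33  [card.left = hero.left]
2. hero.w = 139  [card.w = hero.w]
3. hero.y = 312  [hero.top = card.bottom + 3]
4. hero.h = 61  [footer.top = hero.bottom + 15]

hero = (x=33, y=312, w=139, h=61)
violated soft preferences: 21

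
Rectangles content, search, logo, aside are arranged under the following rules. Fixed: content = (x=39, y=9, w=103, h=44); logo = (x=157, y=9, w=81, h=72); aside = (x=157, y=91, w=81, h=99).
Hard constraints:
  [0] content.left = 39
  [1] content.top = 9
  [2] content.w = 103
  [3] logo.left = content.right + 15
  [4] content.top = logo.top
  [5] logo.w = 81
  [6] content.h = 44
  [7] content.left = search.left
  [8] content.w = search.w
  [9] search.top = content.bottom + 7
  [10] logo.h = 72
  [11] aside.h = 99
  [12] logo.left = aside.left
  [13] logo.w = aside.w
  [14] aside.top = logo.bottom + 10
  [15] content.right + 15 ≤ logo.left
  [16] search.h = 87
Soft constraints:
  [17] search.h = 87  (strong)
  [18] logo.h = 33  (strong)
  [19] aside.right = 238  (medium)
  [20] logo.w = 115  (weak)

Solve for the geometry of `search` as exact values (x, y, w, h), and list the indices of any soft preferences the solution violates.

1. search.x = 39  [content.left = search.left]
2. search.w = 103  [content.w = search.w]
3. search.y = 60  [search.top = content.bottom + 7]
4. search.h = 87  [search.h = 87]

search = (x=39, y=60, w=103, h=87)
violated soft preferences: 18, 20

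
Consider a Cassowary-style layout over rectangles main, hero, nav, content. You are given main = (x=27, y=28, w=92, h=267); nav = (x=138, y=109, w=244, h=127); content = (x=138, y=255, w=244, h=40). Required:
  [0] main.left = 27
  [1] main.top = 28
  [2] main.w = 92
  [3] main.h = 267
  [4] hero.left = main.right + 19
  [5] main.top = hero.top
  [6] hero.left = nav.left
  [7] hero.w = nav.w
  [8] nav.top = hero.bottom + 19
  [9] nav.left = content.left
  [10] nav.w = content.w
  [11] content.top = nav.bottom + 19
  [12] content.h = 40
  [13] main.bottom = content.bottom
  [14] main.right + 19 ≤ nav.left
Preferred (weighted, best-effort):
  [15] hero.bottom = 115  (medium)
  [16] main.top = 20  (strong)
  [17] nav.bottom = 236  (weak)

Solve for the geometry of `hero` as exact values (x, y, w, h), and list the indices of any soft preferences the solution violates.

1. hero.x = 138  [hero.left = main.right + 19]
2. hero.y = 28  [main.top = hero.top]
3. hero.w = 244  [hero.w = nav.w]
4. hero.h = 62  [nav.top = hero.bottom + 19]

hero = (x=138, y=28, w=244, h=62)
violated soft preferences: 15, 16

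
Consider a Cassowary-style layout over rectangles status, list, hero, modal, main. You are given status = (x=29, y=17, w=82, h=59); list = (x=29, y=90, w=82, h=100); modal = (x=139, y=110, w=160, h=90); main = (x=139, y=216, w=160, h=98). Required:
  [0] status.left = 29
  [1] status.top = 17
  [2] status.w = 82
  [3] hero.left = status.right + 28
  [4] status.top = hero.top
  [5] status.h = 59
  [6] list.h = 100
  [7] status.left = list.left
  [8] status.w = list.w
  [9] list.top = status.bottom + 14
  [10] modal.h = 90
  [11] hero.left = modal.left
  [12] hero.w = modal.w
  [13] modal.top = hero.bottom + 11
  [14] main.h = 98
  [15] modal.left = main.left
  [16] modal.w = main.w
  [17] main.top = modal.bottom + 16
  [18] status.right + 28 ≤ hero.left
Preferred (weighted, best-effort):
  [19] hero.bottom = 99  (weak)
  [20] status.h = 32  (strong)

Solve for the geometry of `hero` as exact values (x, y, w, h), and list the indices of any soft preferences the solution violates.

hero = (x=139, y=17, w=160, h=82)
violated soft preferences: 20

1. hero.x = 139  [hero.left = status.right + 28]
2. hero.y = 17  [status.top = hero.top]
3. hero.w = 160  [hero.w = modal.w]
4. hero.h = 82  [modal.top = hero.bottom + 11]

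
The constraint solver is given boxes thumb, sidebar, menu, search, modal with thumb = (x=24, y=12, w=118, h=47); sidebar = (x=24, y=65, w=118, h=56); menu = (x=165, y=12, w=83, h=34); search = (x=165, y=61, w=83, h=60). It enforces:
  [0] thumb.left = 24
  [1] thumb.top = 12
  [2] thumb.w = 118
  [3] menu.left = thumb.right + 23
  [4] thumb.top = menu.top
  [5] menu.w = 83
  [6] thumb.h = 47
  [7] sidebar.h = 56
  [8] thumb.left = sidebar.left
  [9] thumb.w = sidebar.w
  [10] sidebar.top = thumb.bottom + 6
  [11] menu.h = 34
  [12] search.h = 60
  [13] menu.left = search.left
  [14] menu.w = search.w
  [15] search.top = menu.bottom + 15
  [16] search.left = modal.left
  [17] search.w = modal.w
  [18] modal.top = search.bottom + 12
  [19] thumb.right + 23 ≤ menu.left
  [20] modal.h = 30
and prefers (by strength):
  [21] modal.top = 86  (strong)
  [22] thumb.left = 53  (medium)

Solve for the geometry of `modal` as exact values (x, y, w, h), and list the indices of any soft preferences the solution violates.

modal = (x=165, y=133, w=83, h=30)
violated soft preferences: 21, 22

1. modal.x = 165  [search.left = modal.left]
2. modal.w = 83  [search.w = modal.w]
3. modal.y = 133  [modal.top = search.bottom + 12]
4. modal.h = 30  [modal.h = 30]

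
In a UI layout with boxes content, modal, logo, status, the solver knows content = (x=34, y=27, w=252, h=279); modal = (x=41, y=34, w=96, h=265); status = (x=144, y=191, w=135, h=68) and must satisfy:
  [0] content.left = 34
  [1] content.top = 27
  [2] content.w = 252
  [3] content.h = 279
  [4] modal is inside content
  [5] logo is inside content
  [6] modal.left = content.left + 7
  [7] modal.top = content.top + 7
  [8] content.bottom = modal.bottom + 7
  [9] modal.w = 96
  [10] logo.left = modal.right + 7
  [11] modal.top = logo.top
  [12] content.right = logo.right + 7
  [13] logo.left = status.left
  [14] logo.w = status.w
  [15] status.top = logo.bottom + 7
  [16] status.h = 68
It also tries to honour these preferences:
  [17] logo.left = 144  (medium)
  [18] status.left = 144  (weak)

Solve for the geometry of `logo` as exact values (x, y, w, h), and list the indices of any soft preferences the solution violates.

logo = (x=144, y=34, w=135, h=150)
violated soft preferences: none

1. logo.x = 144  [logo.left = modal.right + 7]
2. logo.y = 34  [modal.top = logo.top]
3. logo.w = 135  [content.right = logo.right + 7]
4. logo.h = 150  [status.top = logo.bottom + 7]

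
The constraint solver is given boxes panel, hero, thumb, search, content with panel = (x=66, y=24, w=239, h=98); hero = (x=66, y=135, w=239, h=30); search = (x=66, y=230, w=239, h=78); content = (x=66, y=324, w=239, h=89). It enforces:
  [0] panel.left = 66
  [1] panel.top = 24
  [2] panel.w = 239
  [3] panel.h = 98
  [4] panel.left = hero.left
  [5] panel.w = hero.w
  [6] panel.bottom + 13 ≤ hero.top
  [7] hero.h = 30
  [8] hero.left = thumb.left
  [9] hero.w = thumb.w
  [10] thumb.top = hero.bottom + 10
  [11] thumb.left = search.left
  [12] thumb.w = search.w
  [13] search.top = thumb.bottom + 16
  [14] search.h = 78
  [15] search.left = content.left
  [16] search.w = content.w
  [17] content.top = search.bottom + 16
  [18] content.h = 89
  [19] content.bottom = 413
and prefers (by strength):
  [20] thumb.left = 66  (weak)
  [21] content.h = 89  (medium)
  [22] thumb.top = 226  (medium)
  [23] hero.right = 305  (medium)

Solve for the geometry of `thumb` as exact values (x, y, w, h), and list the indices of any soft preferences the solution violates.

1. thumb.x = 66  [hero.left = thumb.left]
2. thumb.w = 239  [hero.w = thumb.w]
3. thumb.y = 175  [thumb.top = hero.bottom + 10]
4. thumb.h = 39  [search.top = thumb.bottom + 16]

thumb = (x=66, y=175, w=239, h=39)
violated soft preferences: 22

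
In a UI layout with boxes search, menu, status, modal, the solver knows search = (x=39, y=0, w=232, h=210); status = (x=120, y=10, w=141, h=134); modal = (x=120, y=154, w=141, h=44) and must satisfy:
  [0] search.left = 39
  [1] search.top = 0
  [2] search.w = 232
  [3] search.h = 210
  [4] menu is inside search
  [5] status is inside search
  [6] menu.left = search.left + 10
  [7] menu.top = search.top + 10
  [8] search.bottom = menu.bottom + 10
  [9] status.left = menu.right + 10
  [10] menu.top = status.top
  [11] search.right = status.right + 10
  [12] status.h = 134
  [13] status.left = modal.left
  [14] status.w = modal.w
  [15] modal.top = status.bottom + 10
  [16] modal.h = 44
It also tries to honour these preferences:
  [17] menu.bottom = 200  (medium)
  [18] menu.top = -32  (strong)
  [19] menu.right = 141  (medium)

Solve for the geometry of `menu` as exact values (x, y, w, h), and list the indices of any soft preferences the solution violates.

menu = (x=49, y=10, w=61, h=190)
violated soft preferences: 18, 19

1. menu.x = 49  [menu.left = search.left + 10]
2. menu.y = 10  [menu.top = search.top + 10]
3. menu.h = 190  [search.bottom = menu.bottom + 10]
4. menu.w = 61  [status.left = menu.right + 10]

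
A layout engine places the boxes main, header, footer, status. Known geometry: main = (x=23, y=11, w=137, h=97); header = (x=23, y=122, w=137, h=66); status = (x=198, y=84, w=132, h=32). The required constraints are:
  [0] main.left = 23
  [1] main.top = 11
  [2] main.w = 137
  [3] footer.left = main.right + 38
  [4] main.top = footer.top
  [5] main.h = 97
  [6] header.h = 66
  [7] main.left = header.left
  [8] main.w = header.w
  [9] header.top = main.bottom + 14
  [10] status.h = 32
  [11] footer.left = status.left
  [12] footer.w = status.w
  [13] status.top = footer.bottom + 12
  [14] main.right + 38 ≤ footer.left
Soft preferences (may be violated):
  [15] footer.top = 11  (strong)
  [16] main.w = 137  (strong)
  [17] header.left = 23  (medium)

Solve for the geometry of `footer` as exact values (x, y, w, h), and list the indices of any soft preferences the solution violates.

1. footer.x = 198  [footer.left = main.right + 38]
2. footer.y = 11  [main.top = footer.top]
3. footer.w = 132  [footer.w = status.w]
4. footer.h = 61  [status.top = footer.bottom + 12]

footer = (x=198, y=11, w=132, h=61)
violated soft preferences: none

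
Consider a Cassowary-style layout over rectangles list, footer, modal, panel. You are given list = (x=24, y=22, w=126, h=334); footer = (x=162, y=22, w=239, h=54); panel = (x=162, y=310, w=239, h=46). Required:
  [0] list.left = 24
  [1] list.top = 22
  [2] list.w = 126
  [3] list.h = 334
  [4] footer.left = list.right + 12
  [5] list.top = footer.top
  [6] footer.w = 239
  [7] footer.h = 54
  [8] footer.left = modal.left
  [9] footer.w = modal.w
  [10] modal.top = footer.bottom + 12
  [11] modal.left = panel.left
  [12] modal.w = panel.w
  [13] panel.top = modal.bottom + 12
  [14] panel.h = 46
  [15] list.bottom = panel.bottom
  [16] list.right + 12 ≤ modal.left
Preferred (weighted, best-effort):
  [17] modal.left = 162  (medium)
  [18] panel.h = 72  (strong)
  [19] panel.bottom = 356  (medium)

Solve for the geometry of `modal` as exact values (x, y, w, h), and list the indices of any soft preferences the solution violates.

modal = (x=162, y=88, w=239, h=210)
violated soft preferences: 18

1. modal.x = 162  [footer.left = modal.left]
2. modal.w = 239  [footer.w = modal.w]
3. modal.y = 88  [modal.top = footer.bottom + 12]
4. modal.h = 210  [panel.top = modal.bottom + 12]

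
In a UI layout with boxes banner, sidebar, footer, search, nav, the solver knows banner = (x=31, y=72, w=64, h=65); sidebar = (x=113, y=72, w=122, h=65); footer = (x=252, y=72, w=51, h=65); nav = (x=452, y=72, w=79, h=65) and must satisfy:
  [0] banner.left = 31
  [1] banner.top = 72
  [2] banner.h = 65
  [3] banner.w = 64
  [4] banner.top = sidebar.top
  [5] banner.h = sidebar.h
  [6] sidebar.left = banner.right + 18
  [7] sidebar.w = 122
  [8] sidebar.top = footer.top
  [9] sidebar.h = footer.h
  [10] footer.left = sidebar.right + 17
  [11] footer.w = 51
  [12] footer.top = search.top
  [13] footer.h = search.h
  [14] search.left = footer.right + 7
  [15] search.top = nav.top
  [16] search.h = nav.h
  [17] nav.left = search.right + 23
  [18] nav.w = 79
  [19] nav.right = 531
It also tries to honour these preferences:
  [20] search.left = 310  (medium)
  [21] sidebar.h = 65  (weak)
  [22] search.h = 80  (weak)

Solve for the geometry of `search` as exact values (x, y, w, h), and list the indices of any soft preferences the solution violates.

1. search.y = 72  [footer.top = search.top]
2. search.h = 65  [footer.h = search.h]
3. search.x = 310  [search.left = footer.right + 7]
4. search.w = 119  [nav.left = search.right + 23]

search = (x=310, y=72, w=119, h=65)
violated soft preferences: 22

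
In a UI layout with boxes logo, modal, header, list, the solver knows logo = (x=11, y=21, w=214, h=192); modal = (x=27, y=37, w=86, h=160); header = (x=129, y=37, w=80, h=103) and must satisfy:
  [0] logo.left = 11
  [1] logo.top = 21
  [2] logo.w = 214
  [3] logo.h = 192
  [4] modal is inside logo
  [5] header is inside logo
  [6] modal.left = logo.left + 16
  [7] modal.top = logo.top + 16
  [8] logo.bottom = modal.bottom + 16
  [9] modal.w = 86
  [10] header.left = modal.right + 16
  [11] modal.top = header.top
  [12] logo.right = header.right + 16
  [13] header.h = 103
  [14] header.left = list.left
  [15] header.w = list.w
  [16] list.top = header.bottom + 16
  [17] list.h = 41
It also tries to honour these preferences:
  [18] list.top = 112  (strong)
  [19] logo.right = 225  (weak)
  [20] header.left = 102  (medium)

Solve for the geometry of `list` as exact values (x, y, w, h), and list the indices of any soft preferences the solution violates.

1. list.x = 129  [header.left = list.left]
2. list.w = 80  [header.w = list.w]
3. list.y = 156  [list.top = header.bottom + 16]
4. list.h = 41  [list.h = 41]

list = (x=129, y=156, w=80, h=41)
violated soft preferences: 18, 20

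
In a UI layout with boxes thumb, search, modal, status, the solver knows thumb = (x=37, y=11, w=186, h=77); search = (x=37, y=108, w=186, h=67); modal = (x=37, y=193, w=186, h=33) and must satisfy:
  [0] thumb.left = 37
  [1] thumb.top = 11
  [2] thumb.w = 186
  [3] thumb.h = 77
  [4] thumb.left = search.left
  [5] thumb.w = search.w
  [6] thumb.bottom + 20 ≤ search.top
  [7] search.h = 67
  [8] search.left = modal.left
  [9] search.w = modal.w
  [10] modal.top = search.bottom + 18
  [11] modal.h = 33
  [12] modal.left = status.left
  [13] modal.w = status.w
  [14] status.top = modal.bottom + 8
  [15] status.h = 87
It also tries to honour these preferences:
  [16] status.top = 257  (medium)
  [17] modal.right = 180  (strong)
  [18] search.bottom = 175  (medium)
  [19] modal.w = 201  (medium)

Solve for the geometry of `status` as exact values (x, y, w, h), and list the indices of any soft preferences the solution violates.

1. status.x = 37  [modal.left = status.left]
2. status.w = 186  [modal.w = status.w]
3. status.y = 234  [status.top = modal.bottom + 8]
4. status.h = 87  [status.h = 87]

status = (x=37, y=234, w=186, h=87)
violated soft preferences: 16, 17, 19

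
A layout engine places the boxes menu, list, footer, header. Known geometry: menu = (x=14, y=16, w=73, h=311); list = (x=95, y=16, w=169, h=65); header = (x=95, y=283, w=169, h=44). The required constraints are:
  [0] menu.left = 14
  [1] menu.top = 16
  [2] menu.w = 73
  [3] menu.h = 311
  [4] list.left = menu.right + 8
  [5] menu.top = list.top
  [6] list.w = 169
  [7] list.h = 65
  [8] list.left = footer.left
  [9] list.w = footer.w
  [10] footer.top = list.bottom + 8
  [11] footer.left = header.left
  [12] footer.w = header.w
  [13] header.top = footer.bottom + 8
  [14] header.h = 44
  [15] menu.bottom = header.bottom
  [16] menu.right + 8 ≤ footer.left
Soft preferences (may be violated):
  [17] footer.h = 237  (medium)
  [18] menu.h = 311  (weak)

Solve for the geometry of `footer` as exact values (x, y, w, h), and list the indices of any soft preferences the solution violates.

1. footer.x = 95  [list.left = footer.left]
2. footer.w = 169  [list.w = footer.w]
3. footer.y = 89  [footer.top = list.bottom + 8]
4. footer.h = 186  [header.top = footer.bottom + 8]

footer = (x=95, y=89, w=169, h=186)
violated soft preferences: 17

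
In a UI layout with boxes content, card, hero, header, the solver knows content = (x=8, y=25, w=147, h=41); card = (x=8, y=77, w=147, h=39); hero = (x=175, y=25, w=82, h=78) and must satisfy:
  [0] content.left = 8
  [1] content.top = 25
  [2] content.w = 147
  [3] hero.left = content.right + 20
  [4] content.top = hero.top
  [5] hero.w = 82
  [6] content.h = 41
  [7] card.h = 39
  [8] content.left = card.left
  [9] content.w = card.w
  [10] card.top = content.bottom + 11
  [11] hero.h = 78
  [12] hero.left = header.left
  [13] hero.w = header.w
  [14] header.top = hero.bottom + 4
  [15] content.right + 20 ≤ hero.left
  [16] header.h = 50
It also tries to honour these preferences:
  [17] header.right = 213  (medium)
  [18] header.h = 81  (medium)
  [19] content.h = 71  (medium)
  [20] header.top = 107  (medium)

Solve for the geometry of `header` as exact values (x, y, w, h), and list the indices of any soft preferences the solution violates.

1. header.x = 175  [hero.left = header.left]
2. header.w = 82  [hero.w = header.w]
3. header.y = 107  [header.top = hero.bottom + 4]
4. header.h = 50  [header.h = 50]

header = (x=175, y=107, w=82, h=50)
violated soft preferences: 17, 18, 19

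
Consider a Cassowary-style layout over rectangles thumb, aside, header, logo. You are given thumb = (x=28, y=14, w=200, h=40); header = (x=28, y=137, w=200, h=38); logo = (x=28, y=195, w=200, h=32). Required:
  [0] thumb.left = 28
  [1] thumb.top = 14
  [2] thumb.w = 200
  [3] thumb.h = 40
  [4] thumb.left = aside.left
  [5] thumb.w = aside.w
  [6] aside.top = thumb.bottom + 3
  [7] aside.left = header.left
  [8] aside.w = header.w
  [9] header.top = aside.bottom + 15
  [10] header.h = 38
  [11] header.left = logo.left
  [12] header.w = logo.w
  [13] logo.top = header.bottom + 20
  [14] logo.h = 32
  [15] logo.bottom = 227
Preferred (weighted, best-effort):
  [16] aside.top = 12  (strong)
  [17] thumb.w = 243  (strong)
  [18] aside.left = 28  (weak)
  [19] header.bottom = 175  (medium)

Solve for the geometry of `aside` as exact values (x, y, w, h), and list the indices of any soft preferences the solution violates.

aside = (x=28, y=57, w=200, h=65)
violated soft preferences: 16, 17

1. aside.x = 28  [thumb.left = aside.left]
2. aside.w = 200  [thumb.w = aside.w]
3. aside.y = 57  [aside.top = thumb.bottom + 3]
4. aside.h = 65  [header.top = aside.bottom + 15]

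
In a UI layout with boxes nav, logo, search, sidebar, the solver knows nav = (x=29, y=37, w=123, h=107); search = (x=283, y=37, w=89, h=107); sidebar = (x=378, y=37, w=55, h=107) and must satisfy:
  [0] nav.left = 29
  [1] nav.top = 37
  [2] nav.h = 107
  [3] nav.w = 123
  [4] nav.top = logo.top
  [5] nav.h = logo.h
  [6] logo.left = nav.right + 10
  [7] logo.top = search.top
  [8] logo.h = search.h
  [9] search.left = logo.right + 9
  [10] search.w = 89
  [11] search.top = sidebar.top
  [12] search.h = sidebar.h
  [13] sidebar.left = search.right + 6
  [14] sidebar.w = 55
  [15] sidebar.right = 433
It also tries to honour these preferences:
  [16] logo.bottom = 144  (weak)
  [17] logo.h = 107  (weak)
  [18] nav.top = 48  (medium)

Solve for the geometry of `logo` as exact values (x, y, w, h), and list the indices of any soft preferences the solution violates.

1. logo.y = 37  [nav.top = logo.top]
2. logo.h = 107  [nav.h = logo.h]
3. logo.x = 162  [logo.left = nav.right + 10]
4. logo.w = 112  [search.left = logo.right + 9]

logo = (x=162, y=37, w=112, h=107)
violated soft preferences: 18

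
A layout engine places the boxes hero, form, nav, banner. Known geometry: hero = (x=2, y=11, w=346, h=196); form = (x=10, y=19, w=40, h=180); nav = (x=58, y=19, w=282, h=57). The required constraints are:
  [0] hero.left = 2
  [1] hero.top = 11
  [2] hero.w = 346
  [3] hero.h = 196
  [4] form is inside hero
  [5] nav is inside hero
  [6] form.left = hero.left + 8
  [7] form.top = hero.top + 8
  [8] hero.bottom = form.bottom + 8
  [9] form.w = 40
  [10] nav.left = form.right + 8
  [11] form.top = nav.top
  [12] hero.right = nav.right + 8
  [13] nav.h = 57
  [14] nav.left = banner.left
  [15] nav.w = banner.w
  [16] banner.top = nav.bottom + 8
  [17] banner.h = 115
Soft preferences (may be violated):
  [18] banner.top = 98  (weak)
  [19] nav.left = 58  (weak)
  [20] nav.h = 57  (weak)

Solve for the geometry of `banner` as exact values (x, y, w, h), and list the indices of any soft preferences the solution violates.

1. banner.x = 58  [nav.left = banner.left]
2. banner.w = 282  [nav.w = banner.w]
3. banner.y = 84  [banner.top = nav.bottom + 8]
4. banner.h = 115  [banner.h = 115]

banner = (x=58, y=84, w=282, h=115)
violated soft preferences: 18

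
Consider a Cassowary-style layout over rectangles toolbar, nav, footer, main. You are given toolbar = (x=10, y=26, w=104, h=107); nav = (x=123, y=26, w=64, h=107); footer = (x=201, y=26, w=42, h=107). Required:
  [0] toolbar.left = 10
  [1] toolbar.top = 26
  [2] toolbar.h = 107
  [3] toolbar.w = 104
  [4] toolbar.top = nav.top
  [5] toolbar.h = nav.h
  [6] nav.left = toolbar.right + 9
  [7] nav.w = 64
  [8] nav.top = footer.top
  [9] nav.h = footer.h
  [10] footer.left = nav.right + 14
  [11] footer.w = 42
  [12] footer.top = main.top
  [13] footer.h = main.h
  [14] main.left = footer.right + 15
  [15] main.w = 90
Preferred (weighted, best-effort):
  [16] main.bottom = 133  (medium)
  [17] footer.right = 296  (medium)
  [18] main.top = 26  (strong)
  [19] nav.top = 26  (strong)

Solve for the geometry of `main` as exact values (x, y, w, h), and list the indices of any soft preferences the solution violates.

1. main.y = 26  [footer.top = main.top]
2. main.h = 107  [footer.h = main.h]
3. main.x = 258  [main.left = footer.right + 15]
4. main.w = 90  [main.w = 90]

main = (x=258, y=26, w=90, h=107)
violated soft preferences: 17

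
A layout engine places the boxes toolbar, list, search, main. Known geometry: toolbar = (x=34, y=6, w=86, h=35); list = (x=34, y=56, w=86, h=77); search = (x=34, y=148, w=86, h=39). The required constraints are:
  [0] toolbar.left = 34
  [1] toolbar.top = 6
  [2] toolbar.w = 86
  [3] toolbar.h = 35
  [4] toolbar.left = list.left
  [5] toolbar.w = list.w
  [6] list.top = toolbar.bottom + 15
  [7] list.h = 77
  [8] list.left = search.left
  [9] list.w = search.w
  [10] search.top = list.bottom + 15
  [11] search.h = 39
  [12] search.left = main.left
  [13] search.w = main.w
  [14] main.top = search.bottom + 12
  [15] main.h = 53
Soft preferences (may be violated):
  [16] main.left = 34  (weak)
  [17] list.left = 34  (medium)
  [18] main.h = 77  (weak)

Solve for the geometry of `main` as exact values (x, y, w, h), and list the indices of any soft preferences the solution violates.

main = (x=34, y=199, w=86, h=53)
violated soft preferences: 18

1. main.x = 34  [search.left = main.left]
2. main.w = 86  [search.w = main.w]
3. main.y = 199  [main.top = search.bottom + 12]
4. main.h = 53  [main.h = 53]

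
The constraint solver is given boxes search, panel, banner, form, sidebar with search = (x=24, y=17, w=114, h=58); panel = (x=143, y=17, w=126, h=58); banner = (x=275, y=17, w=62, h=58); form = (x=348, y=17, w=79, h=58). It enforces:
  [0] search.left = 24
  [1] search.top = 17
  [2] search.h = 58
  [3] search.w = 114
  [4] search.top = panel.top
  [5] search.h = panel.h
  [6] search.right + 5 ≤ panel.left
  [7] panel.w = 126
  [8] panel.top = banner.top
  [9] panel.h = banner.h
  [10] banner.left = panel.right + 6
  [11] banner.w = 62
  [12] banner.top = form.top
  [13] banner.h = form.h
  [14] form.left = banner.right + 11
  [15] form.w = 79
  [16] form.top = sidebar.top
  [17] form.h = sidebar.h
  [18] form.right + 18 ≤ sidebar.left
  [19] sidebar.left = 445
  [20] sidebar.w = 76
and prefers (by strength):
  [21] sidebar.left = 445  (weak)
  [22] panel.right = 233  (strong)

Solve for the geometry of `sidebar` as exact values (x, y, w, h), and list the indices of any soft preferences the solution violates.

1. sidebar.y = 17  [form.top = sidebar.top]
2. sidebar.h = 58  [form.h = sidebar.h]
3. sidebar.x = 445  [sidebar.left = 445]
4. sidebar.w = 76  [sidebar.w = 76]

sidebar = (x=445, y=17, w=76, h=58)
violated soft preferences: 22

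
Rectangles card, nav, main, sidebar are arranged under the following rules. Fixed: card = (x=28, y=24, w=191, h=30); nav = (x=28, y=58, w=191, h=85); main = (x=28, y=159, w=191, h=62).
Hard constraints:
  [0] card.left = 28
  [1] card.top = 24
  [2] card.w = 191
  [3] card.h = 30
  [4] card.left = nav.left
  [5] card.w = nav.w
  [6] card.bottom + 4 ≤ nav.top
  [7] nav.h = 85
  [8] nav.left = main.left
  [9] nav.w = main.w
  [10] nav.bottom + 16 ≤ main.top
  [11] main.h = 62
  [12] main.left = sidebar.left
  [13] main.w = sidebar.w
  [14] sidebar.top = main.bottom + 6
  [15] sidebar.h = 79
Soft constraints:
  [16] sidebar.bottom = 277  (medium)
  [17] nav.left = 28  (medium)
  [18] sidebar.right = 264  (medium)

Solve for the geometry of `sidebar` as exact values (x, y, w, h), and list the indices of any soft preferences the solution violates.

1. sidebar.x = 28  [main.left = sidebar.left]
2. sidebar.w = 191  [main.w = sidebar.w]
3. sidebar.y = 227  [sidebar.top = main.bottom + 6]
4. sidebar.h = 79  [sidebar.h = 79]

sidebar = (x=28, y=227, w=191, h=79)
violated soft preferences: 16, 18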